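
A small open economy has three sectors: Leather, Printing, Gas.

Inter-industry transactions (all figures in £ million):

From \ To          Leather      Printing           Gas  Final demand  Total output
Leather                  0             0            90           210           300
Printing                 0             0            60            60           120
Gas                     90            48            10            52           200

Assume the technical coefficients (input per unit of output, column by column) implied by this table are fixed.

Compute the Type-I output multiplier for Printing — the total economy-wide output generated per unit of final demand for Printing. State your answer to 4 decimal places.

m_P = 2.0072

Technical coefficients a_ij = z_ij / X_j:
  a_LL = 0/300 = 0.00, a_PL = 0/300 = 0.00, a_GL = 90/300 = 0.30
  a_LP = 0/120 = 0.00, a_PP = 0/120 = 0.00, a_GP = 48/120 = 0.40
  a_LG = 90/200 = 0.45, a_PG = 60/200 = 0.30, a_GG = 10/200 = 0.05
I − A =
  [   1.00     0.00    -0.45]
  [   0.00     1.00    -0.30]
  [  -0.30    -0.40     0.95]
Cofactors of I−A, C_ij = (−1)^(i+j)·(minor ij) (rows/columns in the sector order above):
  C_11 = (1.00)(0.95) − (-0.30)(-0.40) = 0.8300
  C_12 = −[(0.00)(0.95) − (-0.30)(-0.30)] = 0.0900
  C_13 = (0.00)(-0.40) − (1.00)(-0.30) = 0.3000
  C_21 = −[(0.00)(0.95) − (-0.45)(-0.40)] = 0.1800
  C_22 = (1.00)(0.95) − (-0.45)(-0.30) = 0.8150
  C_23 = −[(1.00)(-0.40) − (0.00)(-0.30)] = 0.4000
  C_31 = (0.00)(-0.30) − (-0.45)(1.00) = 0.4500
  C_32 = −[(1.00)(-0.30) − (-0.45)(0.00)] = 0.3000
  C_33 = (1.00)(1.00) − (0.00)(0.00) = 1.0000
det(I−A) = Σ_j (I−A)_1j·C_1j = (1.00)(0.8300) + (0.00)(0.0900) + (-0.45)(0.3000) = 0.6950
adj(I−A) = Cᵀ =
  [ 0.8300   0.1800   0.4500]
  [ 0.0900   0.8150   0.3000]
  [ 0.3000   0.4000   1.0000]
(I − A)⁻¹ = adj(I−A) / det(I−A) ≈
  [   1.19424     0.25899     0.64748]
  [   0.12950     1.17266     0.43165]
  [   0.43165     0.57554     1.43885]
The output multiplier for sector j is the column-j sum of the Leontief inverse (I − A)⁻¹ = adj(I−A) / det(I−A).
Column P of adj(I−A): (0.1800, 0.8150, 0.4000); det(I−A) = 0.6950.
m_P = (0.1800 + 0.8150 + 0.4000) / 0.6950 = 1.395 / 0.6950 ≈ 2.0072.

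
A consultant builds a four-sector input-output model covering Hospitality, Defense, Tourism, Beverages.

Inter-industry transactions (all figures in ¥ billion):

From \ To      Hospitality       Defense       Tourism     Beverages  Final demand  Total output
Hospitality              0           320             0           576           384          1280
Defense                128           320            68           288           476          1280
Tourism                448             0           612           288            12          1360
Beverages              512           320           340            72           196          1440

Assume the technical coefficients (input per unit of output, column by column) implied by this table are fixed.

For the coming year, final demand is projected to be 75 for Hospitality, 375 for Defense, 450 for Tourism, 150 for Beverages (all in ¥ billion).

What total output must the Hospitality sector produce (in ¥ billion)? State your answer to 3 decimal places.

Technical coefficients a_ij = z_ij / X_j:
  a_11 = 0/1280 = 0.00, a_21 = 128/1280 = 0.10, a_31 = 448/1280 = 0.35, a_41 = 512/1280 = 0.40
  a_12 = 320/1280 = 0.25, a_22 = 320/1280 = 0.25, a_32 = 0/1280 = 0.00, a_42 = 320/1280 = 0.25
  a_13 = 0/1360 = 0.00, a_23 = 68/1360 = 0.05, a_33 = 612/1360 = 0.45, a_43 = 340/1360 = 0.25
  a_14 = 576/1440 = 0.40, a_24 = 288/1440 = 0.20, a_34 = 288/1440 = 0.20, a_44 = 72/1440 = 0.05
I − A =
  [   1.00    -0.25     0.00    -0.40]
  [  -0.10     0.75    -0.05    -0.20]
  [  -0.35     0.00     0.55    -0.20]
  [  -0.40    -0.25    -0.25     0.95]
Compute the cofactors C_ij = (−1)^(i+j)·(3×3 minor ij) of I−A; the adjugate is their transpose:
adj(I−A) = Cᵀ =
  [ 0.324375   0.173125   0.104375   0.195000]
  [ 0.129375   0.349500   0.099500   0.149000]
  [ 0.296875   0.188125   0.488750   0.267500]
  [ 0.248750   0.214375   0.198750   0.394375]
det(I−A) = Σ_j (I−A)_1j·C_1j = (1.00)(0.324375) + (-0.25)(0.129375) + (0.00)(0.296875) + (-0.40)(0.248750) = 0.19253125
(I − A)⁻¹ = adj(I−A) / det(I−A) ≈
  [   1.6848     0.8992     0.5421     1.0128]
  [   0.6720     1.8153     0.5168     0.7739]
  [   1.5420     0.9771     2.5385     1.3894]
  [   1.2920     1.1135     1.0323     2.0484]
x = (I − A)⁻¹ d = adj(I−A)·d / det(I−A), with det(I−A) = 0.19253125:
  x_1 = (0.324375·75 + 0.173125·375 + 0.104375·450 + 0.195000·150) / 0.19253125 = 165.46875 / 0.19253125 ≈ 859.438
  x_2 = (0.129375·75 + 0.349500·375 + 0.099500·450 + 0.149000·150) / 0.19253125 = 207.890625 / 0.19253125 ≈ 1079.776
  x_3 = (0.296875·75 + 0.188125·375 + 0.488750·450 + 0.267500·150) / 0.19253125 = 352.875 / 0.19253125 ≈ 1832.819
  x_4 = (0.248750·75 + 0.214375·375 + 0.198750·450 + 0.394375·150) / 0.19253125 = 247.640625 / 0.19253125 ≈ 1286.236

x_1 = 859.438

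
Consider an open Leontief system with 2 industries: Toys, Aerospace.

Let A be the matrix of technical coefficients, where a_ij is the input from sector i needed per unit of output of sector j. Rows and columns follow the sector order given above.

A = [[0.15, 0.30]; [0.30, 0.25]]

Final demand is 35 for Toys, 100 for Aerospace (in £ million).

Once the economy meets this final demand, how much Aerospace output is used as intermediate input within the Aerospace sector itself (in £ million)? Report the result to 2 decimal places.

z_AA = 43.61

I − A =
  [   0.85    -0.30]
  [  -0.30     0.75]
det(I−A) = (0.85)(0.75) − (-0.30)(-0.30) = 0.5475
adj(I−A) = [[0.75, 0.30], [0.30, 0.85]]
(I − A)⁻¹ = adj(I−A) / det(I−A) ≈
  [   1.3699     0.5479]
  [   0.5479     1.5525]
First solve x = (I − A)⁻¹ d = adj(I−A)·d / det(I−A); in particular x_A = (0.30·35 + 0.85·100) / 0.5475 = 95.50 / 0.5475 ≈ 174.4292.
Intermediate flow from A to A: z_AA = a_AA · x_A = 0.25 × 95.50 / 0.5475 = 23.875 / 0.5475 ≈ 43.61.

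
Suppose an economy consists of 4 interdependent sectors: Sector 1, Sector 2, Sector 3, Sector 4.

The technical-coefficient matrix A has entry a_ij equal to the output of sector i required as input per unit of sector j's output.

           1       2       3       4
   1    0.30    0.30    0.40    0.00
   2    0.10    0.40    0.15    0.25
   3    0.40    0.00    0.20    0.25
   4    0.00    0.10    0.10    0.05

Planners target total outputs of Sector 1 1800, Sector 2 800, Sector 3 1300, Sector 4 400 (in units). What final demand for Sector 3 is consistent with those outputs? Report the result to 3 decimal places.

d_3 = 220.000

I − A =
  [   0.70    -0.30    -0.40     0.00]
  [  -0.10     0.60    -0.15    -0.25]
  [  -0.40     0.00     0.80    -0.25]
  [   0.00    -0.10    -0.10     0.95]
d = (I − A) x:
  d_1 = (+0.70)·1800 + (-0.30)·800 + (-0.40)·1300 + (+0.00)·400 = 500.000
  d_2 = (-0.10)·1800 + (+0.60)·800 + (-0.15)·1300 + (-0.25)·400 = 5.000
  d_3 = (-0.40)·1800 + (+0.00)·800 + (+0.80)·1300 + (-0.25)·400 = 220.000
  d_4 = (+0.00)·1800 + (-0.10)·800 + (-0.10)·1300 + (+0.95)·400 = 170.000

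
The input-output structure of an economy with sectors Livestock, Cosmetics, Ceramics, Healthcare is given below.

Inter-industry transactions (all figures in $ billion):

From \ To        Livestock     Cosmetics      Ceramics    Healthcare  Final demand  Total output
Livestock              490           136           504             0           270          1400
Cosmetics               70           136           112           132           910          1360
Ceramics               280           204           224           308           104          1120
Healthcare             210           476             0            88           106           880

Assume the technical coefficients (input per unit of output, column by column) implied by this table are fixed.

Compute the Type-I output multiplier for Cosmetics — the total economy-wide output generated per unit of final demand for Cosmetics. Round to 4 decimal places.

Technical coefficients a_ij = z_ij / X_j:
  a_11 = 490/1400 = 0.35, a_21 = 70/1400 = 0.05, a_31 = 280/1400 = 0.20, a_41 = 210/1400 = 0.15
  a_12 = 136/1360 = 0.10, a_22 = 136/1360 = 0.10, a_32 = 204/1360 = 0.15, a_42 = 476/1360 = 0.35
  a_13 = 504/1120 = 0.45, a_23 = 112/1120 = 0.10, a_33 = 224/1120 = 0.20, a_43 = 0/1120 = 0.00
  a_14 = 0/880 = 0.00, a_24 = 132/880 = 0.15, a_34 = 308/880 = 0.35, a_44 = 88/880 = 0.10
I − A =
  [   0.65    -0.10    -0.45     0.00]
  [  -0.05     0.90    -0.10    -0.15]
  [  -0.20    -0.15     0.80    -0.35]
  [  -0.15    -0.35     0.00     0.90]
Compute the cofactors C_ij = (−1)^(i+j)·(3×3 minor ij) of I−A; the adjugate is their transpose:
adj(I−A) = Cᵀ =
  [ 0.580250   0.187875   0.349875   0.167375]
  [ 0.077250   0.363375   0.088875   0.095125]
  [ 0.215000   0.190625   0.485625   0.220625]
  [ 0.126750   0.172625   0.092875   0.367875]
det(I−A) = Σ_j (I−A)_1j·C_1j = (0.65)(0.580250) + (-0.10)(0.077250) + (-0.45)(0.215000) + (0.00)(0.126750) = 0.2726875
(I − A)⁻¹ = adj(I−A) / det(I−A) ≈
  [   2.12789     0.68898     1.28306     0.61380]
  [   0.28329     1.33257     0.32592     0.34884]
  [   0.78845     0.69906     1.78088     0.80908]
  [   0.46482     0.63305     0.34059     1.34907]
The output multiplier for sector j is the column-j sum of the Leontief inverse (I − A)⁻¹ = adj(I−A) / det(I−A).
Column 2 of adj(I−A): (0.187875, 0.363375, 0.190625, 0.172625); det(I−A) = 0.2726875.
m_2 = (0.187875 + 0.363375 + 0.190625 + 0.172625) / 0.2726875 = 0.9145 / 0.2726875 ≈ 3.3537.

m_2 = 3.3537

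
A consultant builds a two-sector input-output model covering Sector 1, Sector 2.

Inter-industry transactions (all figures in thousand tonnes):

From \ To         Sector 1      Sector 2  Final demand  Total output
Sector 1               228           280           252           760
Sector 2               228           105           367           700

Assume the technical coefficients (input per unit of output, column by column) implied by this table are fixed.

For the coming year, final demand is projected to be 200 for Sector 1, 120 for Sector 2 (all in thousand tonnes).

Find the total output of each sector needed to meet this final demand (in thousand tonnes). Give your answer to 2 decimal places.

Technical coefficients a_ij = z_ij / X_j:
  a_11 = 228/760 = 0.30, a_21 = 228/760 = 0.30
  a_12 = 280/700 = 0.40, a_22 = 105/700 = 0.15
I − A =
  [   0.70    -0.40]
  [  -0.30     0.85]
det(I−A) = (0.70)(0.85) − (-0.40)(-0.30) = 0.4750
adj(I−A) = [[0.85, 0.40], [0.30, 0.70]]
(I − A)⁻¹ = adj(I−A) / det(I−A) ≈
  [   1.7895     0.8421]
  [   0.6316     1.4737]
x = (I − A)⁻¹ d = adj(I−A)·d / det(I−A), with det(I−A) = 0.4750:
  x_1 = (0.85·200 + 0.40·120) / 0.4750 = 218.00 / 0.4750 ≈ 458.95
  x_2 = (0.30·200 + 0.70·120) / 0.4750 = 144.00 / 0.4750 ≈ 303.16

x_1 = 458.95, x_2 = 303.16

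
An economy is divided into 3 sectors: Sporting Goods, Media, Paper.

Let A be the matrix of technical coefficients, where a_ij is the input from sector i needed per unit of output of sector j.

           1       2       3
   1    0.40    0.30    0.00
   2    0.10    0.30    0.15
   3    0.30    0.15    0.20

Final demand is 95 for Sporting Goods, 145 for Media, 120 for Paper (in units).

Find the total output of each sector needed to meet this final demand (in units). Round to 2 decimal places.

x_1 = 320.22, x_2 = 323.77, x_3 = 330.79

I − A =
  [   0.60    -0.30     0.00]
  [  -0.10     0.70    -0.15]
  [  -0.30    -0.15     0.80]
Cofactors of I−A, C_ij = (−1)^(i+j)·(minor ij) (rows/columns in the sector order above):
  C_11 = (0.70)(0.80) − (-0.15)(-0.15) = 0.5375
  C_12 = −[(-0.10)(0.80) − (-0.15)(-0.30)] = 0.1250
  C_13 = (-0.10)(-0.15) − (0.70)(-0.30) = 0.2250
  C_21 = −[(-0.30)(0.80) − (0.00)(-0.15)] = 0.2400
  C_22 = (0.60)(0.80) − (0.00)(-0.30) = 0.4800
  C_23 = −[(0.60)(-0.15) − (-0.30)(-0.30)] = 0.1800
  C_31 = (-0.30)(-0.15) − (0.00)(0.70) = 0.0450
  C_32 = −[(0.60)(-0.15) − (0.00)(-0.10)] = 0.0900
  C_33 = (0.60)(0.70) − (-0.30)(-0.10) = 0.3900
det(I−A) = Σ_j (I−A)_1j·C_1j = (0.60)(0.5375) + (-0.30)(0.1250) + (0.00)(0.2250) = 0.2850
adj(I−A) = Cᵀ =
  [ 0.5375   0.2400   0.0450]
  [ 0.1250   0.4800   0.0900]
  [ 0.2250   0.1800   0.3900]
(I − A)⁻¹ = adj(I−A) / det(I−A) ≈
  [   1.8860     0.8421     0.1579]
  [   0.4386     1.6842     0.3158]
  [   0.7895     0.6316     1.3684]
x = (I − A)⁻¹ d = adj(I−A)·d / det(I−A), with det(I−A) = 0.2850:
  x_1 = (0.5375·95 + 0.2400·145 + 0.0450·120) / 0.2850 = 91.2625 / 0.2850 ≈ 320.22
  x_2 = (0.1250·95 + 0.4800·145 + 0.0900·120) / 0.2850 = 92.275 / 0.2850 ≈ 323.77
  x_3 = (0.2250·95 + 0.1800·145 + 0.3900·120) / 0.2850 = 94.275 / 0.2850 ≈ 330.79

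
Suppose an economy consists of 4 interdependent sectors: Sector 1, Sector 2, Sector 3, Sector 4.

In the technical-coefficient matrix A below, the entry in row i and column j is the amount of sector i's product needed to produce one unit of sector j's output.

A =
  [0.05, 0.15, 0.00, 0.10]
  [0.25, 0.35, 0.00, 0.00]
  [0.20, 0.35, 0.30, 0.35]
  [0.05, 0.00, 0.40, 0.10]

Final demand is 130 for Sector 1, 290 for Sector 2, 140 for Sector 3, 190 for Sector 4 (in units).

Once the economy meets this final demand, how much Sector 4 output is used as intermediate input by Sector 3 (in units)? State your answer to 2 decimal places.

I − A =
  [   0.95    -0.15     0.00    -0.10]
  [  -0.25     0.65     0.00     0.00]
  [  -0.20    -0.35     0.70    -0.35]
  [  -0.05     0.00    -0.40     0.90]
Compute the cofactors C_ij = (−1)^(i+j)·(3×3 minor ij) of I−A; the adjugate is their transpose:
adj(I−A) = Cᵀ =
  [ 0.318500   0.087500   0.026000   0.045500]
  [ 0.122500   0.454000   0.010000   0.017500]
  [ 0.207125   0.327125   0.518750   0.224750]
  [ 0.109750   0.150250   0.232000   0.406000]
det(I−A) = Σ_j (I−A)_1j·C_1j = (0.95)(0.318500) + (-0.15)(0.122500) + (0.00)(0.207125) + (-0.10)(0.109750) = 0.273225
(I − A)⁻¹ = adj(I−A) / det(I−A) ≈
  [   1.1657     0.3202     0.0952     0.1665]
  [   0.4483     1.6616     0.0366     0.0640]
  [   0.7581     1.1973     1.8986     0.8226]
  [   0.4017     0.5499     0.8491     1.4860]
First solve x = (I − A)⁻¹ d = adj(I−A)·d / det(I−A); in particular x_3 = (0.207125·130 + 0.327125·290 + 0.518750·140 + 0.224750·190) / 0.273225 = 237.12 / 0.273225 ≈ 867.8562.
Intermediate flow from 4 to 3: z_43 = a_43 · x_3 = 0.40 × 237.12 / 0.273225 = 94.848 / 0.273225 ≈ 347.14.

z_43 = 347.14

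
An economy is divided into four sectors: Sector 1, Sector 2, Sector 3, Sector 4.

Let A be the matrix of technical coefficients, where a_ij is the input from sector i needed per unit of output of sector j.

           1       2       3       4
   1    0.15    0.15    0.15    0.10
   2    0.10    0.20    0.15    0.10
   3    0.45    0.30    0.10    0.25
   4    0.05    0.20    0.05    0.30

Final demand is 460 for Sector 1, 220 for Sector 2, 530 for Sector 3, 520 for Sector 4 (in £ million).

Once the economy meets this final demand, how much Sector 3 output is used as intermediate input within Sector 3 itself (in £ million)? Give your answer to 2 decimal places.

z_33 = 181.38

I − A =
  [   0.85    -0.15    -0.15    -0.10]
  [  -0.10     0.80    -0.15    -0.10]
  [  -0.45    -0.30     0.90    -0.25]
  [  -0.05    -0.20    -0.05     0.70]
Compute the cofactors C_ij = (−1)^(i+j)·(3×3 minor ij) of I−A; the adjugate is their transpose:
adj(I−A) = Cᵀ =
  [ 0.435500   0.151125   0.104500   0.121125]
  [ 0.117625   0.469000   0.104500   0.121125]
  [ 0.280500   0.277625   0.441750   0.237500]
  [ 0.084750   0.164625   0.068875   0.491625]
det(I−A) = Σ_j (I−A)_1j·C_1j = (0.85)(0.435500) + (-0.15)(0.117625) + (-0.15)(0.280500) + (-0.10)(0.084750) = 0.30198125
(I − A)⁻¹ = adj(I−A) / det(I−A) ≈
  [   1.4421     0.5004     0.3460     0.4011]
  [   0.3895     1.5531     0.3460     0.4011]
  [   0.9289     0.9193     1.4628     0.7865]
  [   0.2806     0.5451     0.2281     1.6280]
First solve x = (I − A)⁻¹ d = adj(I−A)·d / det(I−A); in particular x_3 = (0.280500·460 + 0.277625·220 + 0.441750·530 + 0.237500·520) / 0.30198125 = 547.735 / 0.30198125 ≈ 1813.8047.
Intermediate flow from 3 to 3: z_33 = a_33 · x_3 = 0.10 × 547.735 / 0.30198125 = 54.7735 / 0.30198125 ≈ 181.38.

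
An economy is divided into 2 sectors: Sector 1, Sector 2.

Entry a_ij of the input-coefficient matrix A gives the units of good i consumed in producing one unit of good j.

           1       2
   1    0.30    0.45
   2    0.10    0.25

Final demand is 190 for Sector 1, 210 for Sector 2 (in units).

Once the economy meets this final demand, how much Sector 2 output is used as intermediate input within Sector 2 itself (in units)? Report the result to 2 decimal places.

I − A =
  [   0.70    -0.45]
  [  -0.10     0.75]
det(I−A) = (0.70)(0.75) − (-0.45)(-0.10) = 0.4800
adj(I−A) = [[0.75, 0.45], [0.10, 0.70]]
(I − A)⁻¹ = adj(I−A) / det(I−A) ≈
  [   1.5625     0.9375]
  [   0.2083     1.4583]
First solve x = (I − A)⁻¹ d = adj(I−A)·d / det(I−A); in particular x_2 = (0.10·190 + 0.70·210) / 0.4800 = 166.00 / 0.4800 ≈ 345.8333.
Intermediate flow from 2 to 2: z_22 = a_22 · x_2 = 0.25 × 166.00 / 0.4800 = 41.50 / 0.4800 ≈ 86.46.

z_22 = 86.46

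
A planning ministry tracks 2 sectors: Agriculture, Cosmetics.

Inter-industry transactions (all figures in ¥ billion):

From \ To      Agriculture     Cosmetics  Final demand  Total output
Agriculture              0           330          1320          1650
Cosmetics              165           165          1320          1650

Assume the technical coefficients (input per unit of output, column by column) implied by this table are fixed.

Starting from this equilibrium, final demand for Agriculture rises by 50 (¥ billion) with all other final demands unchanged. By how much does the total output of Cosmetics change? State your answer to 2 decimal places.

Δx_C = 5.68

Technical coefficients a_ij = z_ij / X_j:
  a_AA = 0/1650 = 0.00, a_CA = 165/1650 = 0.10
  a_AC = 330/1650 = 0.20, a_CC = 165/1650 = 0.10
I − A =
  [   1.00    -0.20]
  [  -0.10     0.90]
det(I−A) = (1.00)(0.90) − (-0.20)(-0.10) = 0.8800
adj(I−A) = [[0.90, 0.20], [0.10, 1.00]]
(I − A)⁻¹ = adj(I−A) / det(I−A) ≈
  [   1.0227     0.2273]
  [   0.1136     1.1364]
Δx = (I − A)⁻¹ Δd with Δd having +50 in the Agriculture component and 0 elsewhere.
So Δx_C = L_CA · (+50), where L_CA = adj(I−A)_CA / det(I−A) = 0.10 / 0.8800.
Δx_C = 0.10 × (+50) / 0.8800 = 5.00 / 0.8800 ≈ 5.68.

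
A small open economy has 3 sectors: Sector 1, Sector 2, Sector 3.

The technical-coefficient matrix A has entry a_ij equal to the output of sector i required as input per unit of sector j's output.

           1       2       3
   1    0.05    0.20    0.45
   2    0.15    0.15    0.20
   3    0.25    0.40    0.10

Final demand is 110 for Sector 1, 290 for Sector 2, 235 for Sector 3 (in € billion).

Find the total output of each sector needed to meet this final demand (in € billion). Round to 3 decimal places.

x_1 = 568.160, x_2 = 603.080, x_3 = 686.969

I − A =
  [   0.95    -0.20    -0.45]
  [  -0.15     0.85    -0.20]
  [  -0.25    -0.40     0.90]
Cofactors of I−A, C_ij = (−1)^(i+j)·(minor ij) (rows/columns in the sector order above):
  C_11 = (0.85)(0.90) − (-0.20)(-0.40) = 0.6850
  C_12 = −[(-0.15)(0.90) − (-0.20)(-0.25)] = 0.1850
  C_13 = (-0.15)(-0.40) − (0.85)(-0.25) = 0.2725
  C_21 = −[(-0.20)(0.90) − (-0.45)(-0.40)] = 0.3600
  C_22 = (0.95)(0.90) − (-0.45)(-0.25) = 0.7425
  C_23 = −[(0.95)(-0.40) − (-0.20)(-0.25)] = 0.4300
  C_31 = (-0.20)(-0.20) − (-0.45)(0.85) = 0.4225
  C_32 = −[(0.95)(-0.20) − (-0.45)(-0.15)] = 0.2575
  C_33 = (0.95)(0.85) − (-0.20)(-0.15) = 0.7775
det(I−A) = Σ_j (I−A)_1j·C_1j = (0.95)(0.6850) + (-0.20)(0.1850) + (-0.45)(0.2725) = 0.491125
adj(I−A) = Cᵀ =
  [ 0.6850   0.3600   0.4225]
  [ 0.1850   0.7425   0.2575]
  [ 0.2725   0.4300   0.7775]
(I − A)⁻¹ = adj(I−A) / det(I−A) ≈
  [   1.3948     0.7330     0.8603]
  [   0.3767     1.5118     0.5243]
  [   0.5548     0.8755     1.5831]
x = (I − A)⁻¹ d = adj(I−A)·d / det(I−A), with det(I−A) = 0.491125:
  x_1 = (0.6850·110 + 0.3600·290 + 0.4225·235) / 0.491125 = 279.0375 / 0.491125 ≈ 568.160
  x_2 = (0.1850·110 + 0.7425·290 + 0.2575·235) / 0.491125 = 296.1875 / 0.491125 ≈ 603.080
  x_3 = (0.2725·110 + 0.4300·290 + 0.7775·235) / 0.491125 = 337.3875 / 0.491125 ≈ 686.969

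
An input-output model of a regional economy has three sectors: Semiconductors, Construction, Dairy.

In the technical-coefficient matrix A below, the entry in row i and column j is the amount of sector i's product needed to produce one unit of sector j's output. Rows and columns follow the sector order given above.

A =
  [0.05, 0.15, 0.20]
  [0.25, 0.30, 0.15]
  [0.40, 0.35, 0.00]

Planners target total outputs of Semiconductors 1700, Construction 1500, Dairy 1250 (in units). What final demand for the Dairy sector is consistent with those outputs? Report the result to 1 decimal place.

d_D = 45.0

I − A =
  [   0.95    -0.15    -0.20]
  [  -0.25     0.70    -0.15]
  [  -0.40    -0.35     1.00]
d = (I − A) x:
  d_S = (+0.95)·1700 + (-0.15)·1500 + (-0.20)·1250 = 1140.0
  d_C = (-0.25)·1700 + (+0.70)·1500 + (-0.15)·1250 = 437.5
  d_D = (-0.40)·1700 + (-0.35)·1500 + (+1.00)·1250 = 45.0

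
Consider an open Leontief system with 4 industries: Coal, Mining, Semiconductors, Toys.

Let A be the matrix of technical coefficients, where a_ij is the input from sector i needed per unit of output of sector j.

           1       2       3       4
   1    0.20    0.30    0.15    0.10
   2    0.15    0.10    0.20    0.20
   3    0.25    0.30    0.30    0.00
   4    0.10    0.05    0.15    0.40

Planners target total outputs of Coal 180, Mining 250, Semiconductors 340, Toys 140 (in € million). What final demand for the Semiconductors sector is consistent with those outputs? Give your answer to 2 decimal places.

I − A =
  [   0.80    -0.30    -0.15    -0.10]
  [  -0.15     0.90    -0.20    -0.20]
  [  -0.25    -0.30     0.70     0.00]
  [  -0.10    -0.05    -0.15     0.60]
d = (I − A) x:
  d_1 = (+0.80)·180 + (-0.30)·250 + (-0.15)·340 + (-0.10)·140 = 4.00
  d_2 = (-0.15)·180 + (+0.90)·250 + (-0.20)·340 + (-0.20)·140 = 102.00
  d_3 = (-0.25)·180 + (-0.30)·250 + (+0.70)·340 + (+0.00)·140 = 118.00
  d_4 = (-0.10)·180 + (-0.05)·250 + (-0.15)·340 + (+0.60)·140 = 2.50

d_3 = 118.00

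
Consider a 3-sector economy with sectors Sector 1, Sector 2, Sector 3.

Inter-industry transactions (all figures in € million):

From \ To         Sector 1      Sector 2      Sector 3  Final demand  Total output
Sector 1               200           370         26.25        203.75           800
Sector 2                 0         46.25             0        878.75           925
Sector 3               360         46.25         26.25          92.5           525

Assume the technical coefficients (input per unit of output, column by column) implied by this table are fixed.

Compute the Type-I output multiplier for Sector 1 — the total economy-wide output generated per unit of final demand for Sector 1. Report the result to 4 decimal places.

m_1 = 2.0290

Technical coefficients a_ij = z_ij / X_j:
  a_11 = 200/800 = 0.25, a_21 = 0/800 = 0.00, a_31 = 360/800 = 0.45
  a_12 = 370/925 = 0.40, a_22 = 46.25/925 = 0.05, a_32 = 46.25/925 = 0.05
  a_13 = 26.25/525 = 0.05, a_23 = 0/525 = 0.00, a_33 = 26.25/525 = 0.05
I − A =
  [   0.75    -0.40    -0.05]
  [   0.00     0.95     0.00]
  [  -0.45    -0.05     0.95]
Cofactors of I−A, C_ij = (−1)^(i+j)·(minor ij) (rows/columns in the sector order above):
  C_11 = (0.95)(0.95) − (0.00)(-0.05) = 0.9025
  C_12 = −[(0.00)(0.95) − (0.00)(-0.45)] = 0.0000
  C_13 = (0.00)(-0.05) − (0.95)(-0.45) = 0.4275
  C_21 = −[(-0.40)(0.95) − (-0.05)(-0.05)] = 0.3825
  C_22 = (0.75)(0.95) − (-0.05)(-0.45) = 0.6900
  C_23 = −[(0.75)(-0.05) − (-0.40)(-0.45)] = 0.2175
  C_31 = (-0.40)(0.00) − (-0.05)(0.95) = 0.0475
  C_32 = −[(0.75)(0.00) − (-0.05)(0.00)] = 0.0000
  C_33 = (0.75)(0.95) − (-0.40)(0.00) = 0.7125
det(I−A) = Σ_j (I−A)_1j·C_1j = (0.75)(0.9025) + (-0.40)(0.0000) + (-0.05)(0.4275) = 0.6555
adj(I−A) = Cᵀ =
  [ 0.9025   0.3825   0.0475]
  [ 0.0000   0.6900   0.0000]
  [ 0.4275   0.2175   0.7125]
(I − A)⁻¹ = adj(I−A) / det(I−A) ≈
  [   1.37681     0.58352     0.07246]
  [   0.00000     1.05263     0.00000]
  [   0.65217     0.33181     1.08696]
The output multiplier for sector j is the column-j sum of the Leontief inverse (I − A)⁻¹ = adj(I−A) / det(I−A).
Column 1 of adj(I−A): (0.9025, 0.0000, 0.4275); det(I−A) = 0.6555.
m_1 = (0.9025 + 0.0000 + 0.4275) / 0.6555 = 1.33 / 0.6555 ≈ 2.0290.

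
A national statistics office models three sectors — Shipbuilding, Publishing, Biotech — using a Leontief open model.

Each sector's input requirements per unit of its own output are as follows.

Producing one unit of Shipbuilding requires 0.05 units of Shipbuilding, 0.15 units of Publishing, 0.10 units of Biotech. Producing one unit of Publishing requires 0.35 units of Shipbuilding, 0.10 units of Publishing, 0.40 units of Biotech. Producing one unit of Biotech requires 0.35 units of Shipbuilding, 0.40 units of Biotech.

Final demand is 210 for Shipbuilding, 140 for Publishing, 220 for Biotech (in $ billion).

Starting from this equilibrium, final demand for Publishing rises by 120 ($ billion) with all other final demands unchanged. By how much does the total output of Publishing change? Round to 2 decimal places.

I − A =
  [   0.95    -0.35    -0.35]
  [  -0.15     0.90     0.00]
  [  -0.10    -0.40     0.60]
Cofactors of I−A, C_ij = (−1)^(i+j)·(minor ij) (rows/columns in the sector order above):
  C_11 = (0.90)(0.60) − (0.00)(-0.40) = 0.5400
  C_12 = −[(-0.15)(0.60) − (0.00)(-0.10)] = 0.0900
  C_13 = (-0.15)(-0.40) − (0.90)(-0.10) = 0.1500
  C_21 = −[(-0.35)(0.60) − (-0.35)(-0.40)] = 0.3500
  C_22 = (0.95)(0.60) − (-0.35)(-0.10) = 0.5350
  C_23 = −[(0.95)(-0.40) − (-0.35)(-0.10)] = 0.4150
  C_31 = (-0.35)(0.00) − (-0.35)(0.90) = 0.3150
  C_32 = −[(0.95)(0.00) − (-0.35)(-0.15)] = 0.0525
  C_33 = (0.95)(0.90) − (-0.35)(-0.15) = 0.8025
det(I−A) = Σ_j (I−A)_1j·C_1j = (0.95)(0.5400) + (-0.35)(0.0900) + (-0.35)(0.1500) = 0.4290
adj(I−A) = Cᵀ =
  [ 0.5400   0.3500   0.3150]
  [ 0.0900   0.5350   0.0525]
  [ 0.1500   0.4150   0.8025]
(I − A)⁻¹ = adj(I−A) / det(I−A) ≈
  [   1.2587     0.8159     0.7343]
  [   0.2098     1.2471     0.1224]
  [   0.3497     0.9674     1.8706]
Δx = (I − A)⁻¹ Δd with Δd having +120 in the Publishing component and 0 elsewhere.
So Δx_2 = L_22 · (+120), where L_22 = adj(I−A)_22 / det(I−A) = 0.5350 / 0.4290.
Δx_2 = 0.5350 × (+120) / 0.4290 = 64.20 / 0.4290 ≈ 149.65.

Δx_2 = 149.65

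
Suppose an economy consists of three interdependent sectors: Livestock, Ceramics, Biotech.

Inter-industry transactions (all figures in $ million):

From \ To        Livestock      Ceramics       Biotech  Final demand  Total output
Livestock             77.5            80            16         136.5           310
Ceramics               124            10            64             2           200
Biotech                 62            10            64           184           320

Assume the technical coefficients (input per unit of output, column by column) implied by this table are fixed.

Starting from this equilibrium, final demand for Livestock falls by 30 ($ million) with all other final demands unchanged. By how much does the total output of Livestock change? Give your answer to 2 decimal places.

Δx_L = -55.15

Technical coefficients a_ij = z_ij / X_j:
  a_LL = 77.5/310 = 0.25, a_CL = 124/310 = 0.40, a_BL = 62/310 = 0.20
  a_LC = 80/200 = 0.40, a_CC = 10/200 = 0.05, a_BC = 10/200 = 0.05
  a_LB = 16/320 = 0.05, a_CB = 64/320 = 0.20, a_BB = 64/320 = 0.20
I − A =
  [   0.75    -0.40    -0.05]
  [  -0.40     0.95    -0.20]
  [  -0.20    -0.05     0.80]
Cofactors of I−A, C_ij = (−1)^(i+j)·(minor ij) (rows/columns in the sector order above):
  C_11 = (0.95)(0.80) − (-0.20)(-0.05) = 0.7500
  C_12 = −[(-0.40)(0.80) − (-0.20)(-0.20)] = 0.3600
  C_13 = (-0.40)(-0.05) − (0.95)(-0.20) = 0.2100
  C_21 = −[(-0.40)(0.80) − (-0.05)(-0.05)] = 0.3225
  C_22 = (0.75)(0.80) − (-0.05)(-0.20) = 0.5900
  C_23 = −[(0.75)(-0.05) − (-0.40)(-0.20)] = 0.1175
  C_31 = (-0.40)(-0.20) − (-0.05)(0.95) = 0.1275
  C_32 = −[(0.75)(-0.20) − (-0.05)(-0.40)] = 0.1700
  C_33 = (0.75)(0.95) − (-0.40)(-0.40) = 0.5525
det(I−A) = Σ_j (I−A)_1j·C_1j = (0.75)(0.7500) + (-0.40)(0.3600) + (-0.05)(0.2100) = 0.4080
adj(I−A) = Cᵀ =
  [ 0.7500   0.3225   0.1275]
  [ 0.3600   0.5900   0.1700]
  [ 0.2100   0.1175   0.5525]
(I − A)⁻¹ = adj(I−A) / det(I−A) ≈
  [   1.8382     0.7904     0.3125]
  [   0.8824     1.4461     0.4167]
  [   0.5147     0.2880     1.3542]
Δx = (I − A)⁻¹ Δd with Δd having -30 in the Livestock component and 0 elsewhere.
So Δx_L = L_LL · (-30), where L_LL = adj(I−A)_LL / det(I−A) = 0.7500 / 0.4080.
Δx_L = 0.7500 × (-30) / 0.4080 = -22.50 / 0.4080 ≈ -55.15.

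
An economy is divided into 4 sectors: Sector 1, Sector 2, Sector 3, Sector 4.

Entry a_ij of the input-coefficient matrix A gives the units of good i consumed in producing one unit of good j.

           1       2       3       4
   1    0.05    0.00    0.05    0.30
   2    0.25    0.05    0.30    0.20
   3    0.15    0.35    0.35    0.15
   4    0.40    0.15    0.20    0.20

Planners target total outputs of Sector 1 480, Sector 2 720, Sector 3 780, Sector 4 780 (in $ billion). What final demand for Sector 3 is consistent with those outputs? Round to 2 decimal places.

I − A =
  [   0.95     0.00    -0.05    -0.30]
  [  -0.25     0.95    -0.30    -0.20]
  [  -0.15    -0.35     0.65    -0.15]
  [  -0.40    -0.15    -0.20     0.80]
d = (I − A) x:
  d_1 = (+0.95)·480 + (+0.00)·720 + (-0.05)·780 + (-0.30)·780 = 183.00
  d_2 = (-0.25)·480 + (+0.95)·720 + (-0.30)·780 + (-0.20)·780 = 174.00
  d_3 = (-0.15)·480 + (-0.35)·720 + (+0.65)·780 + (-0.15)·780 = 66.00
  d_4 = (-0.40)·480 + (-0.15)·720 + (-0.20)·780 + (+0.80)·780 = 168.00

d_3 = 66.00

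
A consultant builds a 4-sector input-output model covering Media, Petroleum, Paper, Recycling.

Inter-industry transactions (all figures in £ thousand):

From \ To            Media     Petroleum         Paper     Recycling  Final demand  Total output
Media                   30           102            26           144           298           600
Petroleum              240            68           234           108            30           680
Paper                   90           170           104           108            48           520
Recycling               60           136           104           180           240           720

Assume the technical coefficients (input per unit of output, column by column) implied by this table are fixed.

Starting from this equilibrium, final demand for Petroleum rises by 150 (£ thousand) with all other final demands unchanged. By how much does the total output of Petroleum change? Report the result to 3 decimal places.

Technical coefficients a_ij = z_ij / X_j:
  a_11 = 30/600 = 0.05, a_21 = 240/600 = 0.40, a_31 = 90/600 = 0.15, a_41 = 60/600 = 0.10
  a_12 = 102/680 = 0.15, a_22 = 68/680 = 0.10, a_32 = 170/680 = 0.25, a_42 = 136/680 = 0.20
  a_13 = 26/520 = 0.05, a_23 = 234/520 = 0.45, a_33 = 104/520 = 0.20, a_43 = 104/520 = 0.20
  a_14 = 144/720 = 0.20, a_24 = 108/720 = 0.15, a_34 = 108/720 = 0.15, a_44 = 180/720 = 0.25
I − A =
  [   0.95    -0.15    -0.05    -0.20]
  [  -0.40     0.90    -0.45    -0.15]
  [  -0.15    -0.25     0.80    -0.15]
  [  -0.10    -0.20    -0.20     0.75]
Compute the cofactors C_ij = (−1)^(i+j)·(3×3 minor ij) of I−A; the adjugate is their transpose:
adj(I−A) = Cᵀ =
  [ 0.383625   0.138375   0.141375   0.158250]
  [ 0.301875   0.513125   0.371875   0.257500]
  [ 0.201000   0.226750   0.531500   0.205250]
  [ 0.185250   0.215750   0.259750   0.507250]
det(I−A) = Σ_j (I−A)_1j·C_1j = (0.95)(0.383625) + (-0.15)(0.301875) + (-0.05)(0.201000) + (-0.20)(0.185250) = 0.2720625
(I − A)⁻¹ = adj(I−A) / det(I−A) ≈
  [   1.4101     0.5086     0.5196     0.5817]
  [   1.1096     1.8861     1.3669     0.9465]
  [   0.7388     0.8334     1.9536     0.7544]
  [   0.6809     0.7930     0.9547     1.8645]
Δx = (I − A)⁻¹ Δd with Δd having +150 in the Petroleum component and 0 elsewhere.
So Δx_2 = L_22 · (+150), where L_22 = adj(I−A)_22 / det(I−A) = 0.513125 / 0.2720625.
Δx_2 = 0.513125 × (+150) / 0.2720625 = 76.96875 / 0.2720625 ≈ 282.908.

Δx_2 = 282.908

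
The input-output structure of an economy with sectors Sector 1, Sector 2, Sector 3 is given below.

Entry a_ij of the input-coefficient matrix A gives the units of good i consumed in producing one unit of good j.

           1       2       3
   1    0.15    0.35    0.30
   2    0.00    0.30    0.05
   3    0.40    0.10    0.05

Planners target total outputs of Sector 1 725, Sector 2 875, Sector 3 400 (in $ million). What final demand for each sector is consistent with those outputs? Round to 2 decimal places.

d_1 = 190.00, d_2 = 592.50, d_3 = 2.50

I − A =
  [   0.85    -0.35    -0.30]
  [   0.00     0.70    -0.05]
  [  -0.40    -0.10     0.95]
d = (I − A) x:
  d_1 = (+0.85)·725 + (-0.35)·875 + (-0.30)·400 = 190.00
  d_2 = (+0.00)·725 + (+0.70)·875 + (-0.05)·400 = 592.50
  d_3 = (-0.40)·725 + (-0.10)·875 + (+0.95)·400 = 2.50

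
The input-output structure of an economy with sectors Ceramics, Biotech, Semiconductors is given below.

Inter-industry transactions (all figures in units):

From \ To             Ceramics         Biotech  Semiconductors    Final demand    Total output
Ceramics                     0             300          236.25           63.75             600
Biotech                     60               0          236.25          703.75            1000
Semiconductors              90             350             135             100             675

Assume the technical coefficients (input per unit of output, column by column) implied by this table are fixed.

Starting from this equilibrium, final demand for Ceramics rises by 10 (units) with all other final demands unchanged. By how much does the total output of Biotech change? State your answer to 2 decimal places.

Technical coefficients a_ij = z_ij / X_j:
  a_11 = 0/600 = 0.00, a_21 = 60/600 = 0.10, a_31 = 90/600 = 0.15
  a_12 = 300/1000 = 0.30, a_22 = 0/1000 = 0.00, a_32 = 350/1000 = 0.35
  a_13 = 236.25/675 = 0.35, a_23 = 236.25/675 = 0.35, a_33 = 135/675 = 0.20
I − A =
  [   1.00    -0.30    -0.35]
  [  -0.10     1.00    -0.35]
  [  -0.15    -0.35     0.80]
Cofactors of I−A, C_ij = (−1)^(i+j)·(minor ij) (rows/columns in the sector order above):
  C_11 = (1.00)(0.80) − (-0.35)(-0.35) = 0.6775
  C_12 = −[(-0.10)(0.80) − (-0.35)(-0.15)] = 0.1325
  C_13 = (-0.10)(-0.35) − (1.00)(-0.15) = 0.1850
  C_21 = −[(-0.30)(0.80) − (-0.35)(-0.35)] = 0.3625
  C_22 = (1.00)(0.80) − (-0.35)(-0.15) = 0.7475
  C_23 = −[(1.00)(-0.35) − (-0.30)(-0.15)] = 0.3950
  C_31 = (-0.30)(-0.35) − (-0.35)(1.00) = 0.4550
  C_32 = −[(1.00)(-0.35) − (-0.35)(-0.10)] = 0.3850
  C_33 = (1.00)(1.00) − (-0.30)(-0.10) = 0.9700
det(I−A) = Σ_j (I−A)_1j·C_1j = (1.00)(0.6775) + (-0.30)(0.1325) + (-0.35)(0.1850) = 0.5730
adj(I−A) = Cᵀ =
  [ 0.6775   0.3625   0.4550]
  [ 0.1325   0.7475   0.3850]
  [ 0.1850   0.3950   0.9700]
(I − A)⁻¹ = adj(I−A) / det(I−A) ≈
  [   1.1824     0.6326     0.7941]
  [   0.2312     1.3045     0.6719]
  [   0.3229     0.6894     1.6928]
Δx = (I − A)⁻¹ Δd with Δd having +10 in the Ceramics component and 0 elsewhere.
So Δx_2 = L_21 · (+10), where L_21 = adj(I−A)_21 / det(I−A) = 0.1325 / 0.5730.
Δx_2 = 0.1325 × (+10) / 0.5730 = 1.325 / 0.5730 ≈ 2.31.

Δx_2 = 2.31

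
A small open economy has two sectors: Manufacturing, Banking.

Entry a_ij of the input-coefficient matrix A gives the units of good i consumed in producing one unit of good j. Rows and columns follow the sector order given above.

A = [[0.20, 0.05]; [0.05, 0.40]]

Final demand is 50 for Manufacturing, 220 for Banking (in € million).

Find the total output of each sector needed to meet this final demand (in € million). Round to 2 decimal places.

I − A =
  [   0.80    -0.05]
  [  -0.05     0.60]
det(I−A) = (0.80)(0.60) − (-0.05)(-0.05) = 0.4775
adj(I−A) = [[0.60, 0.05], [0.05, 0.80]]
(I − A)⁻¹ = adj(I−A) / det(I−A) ≈
  [   1.2565     0.1047]
  [   0.1047     1.6754]
x = (I − A)⁻¹ d = adj(I−A)·d / det(I−A), with det(I−A) = 0.4775:
  x_M = (0.60·50 + 0.05·220) / 0.4775 = 41.00 / 0.4775 ≈ 85.86
  x_B = (0.05·50 + 0.80·220) / 0.4775 = 178.50 / 0.4775 ≈ 373.82

x_M = 85.86, x_B = 373.82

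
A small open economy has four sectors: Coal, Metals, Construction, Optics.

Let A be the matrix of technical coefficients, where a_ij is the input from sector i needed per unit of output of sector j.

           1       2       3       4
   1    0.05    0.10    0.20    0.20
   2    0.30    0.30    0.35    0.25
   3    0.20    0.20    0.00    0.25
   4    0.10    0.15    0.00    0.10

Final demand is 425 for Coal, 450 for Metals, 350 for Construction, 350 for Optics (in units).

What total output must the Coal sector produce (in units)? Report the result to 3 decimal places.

I − A =
  [   0.95    -0.10    -0.20    -0.20]
  [  -0.30     0.70    -0.35    -0.25]
  [  -0.20    -0.20     1.00    -0.25]
  [  -0.10    -0.15     0.00     0.90]
Compute the cofactors C_ij = (−1)^(i+j)·(3×3 minor ij) of I−A; the adjugate is their transpose:
adj(I−A) = Cᵀ =
  [ 0.516375   0.163500   0.160500   0.204750]
  [ 0.366750   0.794000   0.351250   0.399625]
  [ 0.206250   0.229125   0.510375   0.251250]
  [ 0.118500   0.150500   0.076375   0.521500]
det(I−A) = Σ_j (I−A)_1j·C_1j = (0.95)(0.516375) + (-0.10)(0.366750) + (-0.20)(0.206250) + (-0.20)(0.118500) = 0.38893125
(I − A)⁻¹ = adj(I−A) / det(I−A) ≈
  [   1.3277     0.4204     0.4127     0.5264]
  [   0.9430     2.0415     0.9031     1.0275]
  [   0.5303     0.5891     1.3122     0.6460]
  [   0.3047     0.3870     0.1964     1.3409]
x = (I − A)⁻¹ d = adj(I−A)·d / det(I−A), with det(I−A) = 0.38893125:
  x_1 = (0.516375·425 + 0.163500·450 + 0.160500·350 + 0.204750·350) / 0.38893125 = 420.871875 / 0.38893125 ≈ 1082.124
  x_2 = (0.366750·425 + 0.794000·450 + 0.351250·350 + 0.399625·350) / 0.38893125 = 775.975 / 0.38893125 ≈ 1995.147
  x_3 = (0.206250·425 + 0.229125·450 + 0.510375·350 + 0.251250·350) / 0.38893125 = 457.33125 / 0.38893125 ≈ 1175.867
  x_4 = (0.118500·425 + 0.150500·450 + 0.076375·350 + 0.521500·350) / 0.38893125 = 327.34375 / 0.38893125 ≈ 841.649

x_1 = 1082.124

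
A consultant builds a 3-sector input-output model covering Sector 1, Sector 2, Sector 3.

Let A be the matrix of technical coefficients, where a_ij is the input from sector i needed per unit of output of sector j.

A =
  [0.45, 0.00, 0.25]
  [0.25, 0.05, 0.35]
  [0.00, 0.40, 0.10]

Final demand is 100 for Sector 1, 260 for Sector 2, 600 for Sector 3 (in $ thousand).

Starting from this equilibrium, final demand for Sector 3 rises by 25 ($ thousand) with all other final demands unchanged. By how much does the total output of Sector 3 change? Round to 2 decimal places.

Δx_3 = 35.47

I − A =
  [   0.55     0.00    -0.25]
  [  -0.25     0.95    -0.35]
  [   0.00    -0.40     0.90]
Cofactors of I−A, C_ij = (−1)^(i+j)·(minor ij) (rows/columns in the sector order above):
  C_11 = (0.95)(0.90) − (-0.35)(-0.40) = 0.7150
  C_12 = −[(-0.25)(0.90) − (-0.35)(0.00)] = 0.2250
  C_13 = (-0.25)(-0.40) − (0.95)(0.00) = 0.1000
  C_21 = −[(0.00)(0.90) − (-0.25)(-0.40)] = 0.1000
  C_22 = (0.55)(0.90) − (-0.25)(0.00) = 0.4950
  C_23 = −[(0.55)(-0.40) − (0.00)(0.00)] = 0.2200
  C_31 = (0.00)(-0.35) − (-0.25)(0.95) = 0.2375
  C_32 = −[(0.55)(-0.35) − (-0.25)(-0.25)] = 0.2550
  C_33 = (0.55)(0.95) − (0.00)(-0.25) = 0.5225
det(I−A) = Σ_j (I−A)_1j·C_1j = (0.55)(0.7150) + (0.00)(0.2250) + (-0.25)(0.1000) = 0.36825
adj(I−A) = Cᵀ =
  [ 0.7150   0.1000   0.2375]
  [ 0.2250   0.4950   0.2550]
  [ 0.1000   0.2200   0.5225]
(I − A)⁻¹ = adj(I−A) / det(I−A) ≈
  [   1.9416     0.2716     0.6449]
  [   0.6110     1.3442     0.6925]
  [   0.2716     0.5974     1.4189]
Δx = (I − A)⁻¹ Δd with Δd having +25 in the Sector 3 component and 0 elsewhere.
So Δx_3 = L_33 · (+25), where L_33 = adj(I−A)_33 / det(I−A) = 0.5225 / 0.36825.
Δx_3 = 0.5225 × (+25) / 0.36825 = 13.0625 / 0.36825 ≈ 35.47.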